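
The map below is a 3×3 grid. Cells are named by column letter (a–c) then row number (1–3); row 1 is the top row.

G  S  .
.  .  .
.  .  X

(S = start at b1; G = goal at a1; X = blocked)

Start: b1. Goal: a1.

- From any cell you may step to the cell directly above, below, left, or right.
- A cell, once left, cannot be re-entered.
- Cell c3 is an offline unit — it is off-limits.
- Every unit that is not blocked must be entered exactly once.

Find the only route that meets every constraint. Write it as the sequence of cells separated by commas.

b1, c1, c2, b2, b3, a3, a2, a1

Need to visit all 8 open cells exactly once, starting at b1 and ending at a1.
Route from b1: right to c1, down to c2, left to b2, down to b3, left to a3, 2× up (reaching a1) — 7 moves in all.
Check: all 8 open cells covered.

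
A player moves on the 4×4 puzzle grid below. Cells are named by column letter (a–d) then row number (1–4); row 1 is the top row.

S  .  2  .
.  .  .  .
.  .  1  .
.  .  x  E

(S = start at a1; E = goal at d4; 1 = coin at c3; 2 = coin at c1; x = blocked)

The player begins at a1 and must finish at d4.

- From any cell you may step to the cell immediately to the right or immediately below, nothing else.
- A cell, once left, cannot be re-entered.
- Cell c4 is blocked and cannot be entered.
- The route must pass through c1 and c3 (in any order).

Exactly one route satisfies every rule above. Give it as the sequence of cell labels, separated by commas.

a1, b1, c1, c2, c3, d3, d4

Moves only go right or down, so the column and row indices never decrease.
Route from a1: 2× right (reaching c1), 2× down (reaching c3), right to d3, down to d4 — 6 moves in all.
Check: all required cells visited.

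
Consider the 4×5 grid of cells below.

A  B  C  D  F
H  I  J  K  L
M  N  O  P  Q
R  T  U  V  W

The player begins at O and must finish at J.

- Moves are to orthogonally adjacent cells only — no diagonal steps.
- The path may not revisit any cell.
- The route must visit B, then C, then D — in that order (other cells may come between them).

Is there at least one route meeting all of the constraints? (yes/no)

One route that works: O → N → I → B → C → D → K → J.

yes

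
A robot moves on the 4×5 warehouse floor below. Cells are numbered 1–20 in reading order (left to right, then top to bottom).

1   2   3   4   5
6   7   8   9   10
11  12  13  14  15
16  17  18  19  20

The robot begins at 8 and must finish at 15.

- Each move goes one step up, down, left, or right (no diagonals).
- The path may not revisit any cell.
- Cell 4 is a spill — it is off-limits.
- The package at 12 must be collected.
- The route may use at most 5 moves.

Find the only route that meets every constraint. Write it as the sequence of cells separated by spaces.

8 7 12 13 14 15

The budget equals the shortest possible length, so every move has to be on a shortest route through the required cells.
Route from 8: left 1 to 7, down 1 to 12, right 3 to 15 — 5 moves in all.
Check: all required cells visited; 5 ≤ 5 moves.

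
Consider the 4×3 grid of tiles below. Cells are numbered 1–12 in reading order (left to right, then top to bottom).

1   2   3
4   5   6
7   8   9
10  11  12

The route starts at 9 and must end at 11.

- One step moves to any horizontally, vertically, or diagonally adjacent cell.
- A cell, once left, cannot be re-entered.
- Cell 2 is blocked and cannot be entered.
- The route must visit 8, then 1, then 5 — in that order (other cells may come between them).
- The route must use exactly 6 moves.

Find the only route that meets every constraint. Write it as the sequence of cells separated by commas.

9, 8, 4, 1, 5, 7, 11

The waypoints must appear in the order 8, 1, 5, with no cell reused.
Route from 9: left to 8, up-left to 4, up to 1, down-right to 5, down-left to 7, down-right to 11 — 6 moves in all.
Check: order respected (8 at step 1, 1 at step 3, 5 at step 4); 6 moves as required.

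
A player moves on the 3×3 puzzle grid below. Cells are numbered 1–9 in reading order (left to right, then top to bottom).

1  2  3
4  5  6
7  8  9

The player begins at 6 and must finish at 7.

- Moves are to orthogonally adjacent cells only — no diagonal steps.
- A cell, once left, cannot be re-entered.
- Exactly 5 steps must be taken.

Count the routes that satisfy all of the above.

Need simple routes of exactly 5 moves from 6 to 7 (Manhattan distance 3, so 1 moves are spent on a detour and 1 undoing it).
Enumerating: 6 3 2 5 8 7 | 6 3 2 5 4 7 | 6 3 2 1 4 7 | 6 9 8 5 4 7 | 6 5 2 1 4 7.
That gives 5 routes.

5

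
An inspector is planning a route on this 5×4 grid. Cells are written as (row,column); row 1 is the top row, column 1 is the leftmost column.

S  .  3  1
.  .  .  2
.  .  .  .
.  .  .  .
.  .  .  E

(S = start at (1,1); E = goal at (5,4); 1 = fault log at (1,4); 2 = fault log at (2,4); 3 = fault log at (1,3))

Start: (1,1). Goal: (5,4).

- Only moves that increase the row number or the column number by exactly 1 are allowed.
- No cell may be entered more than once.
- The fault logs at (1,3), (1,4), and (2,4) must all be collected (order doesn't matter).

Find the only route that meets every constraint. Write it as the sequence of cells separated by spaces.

Moves only go right or down, so the column and row indices never decrease.
Route from (1,1): right 3 to (1,4), down 4 to (5,4) — 7 moves in all.
Check: all required cells visited.

(1,1) (1,2) (1,3) (1,4) (2,4) (3,4) (4,4) (5,4)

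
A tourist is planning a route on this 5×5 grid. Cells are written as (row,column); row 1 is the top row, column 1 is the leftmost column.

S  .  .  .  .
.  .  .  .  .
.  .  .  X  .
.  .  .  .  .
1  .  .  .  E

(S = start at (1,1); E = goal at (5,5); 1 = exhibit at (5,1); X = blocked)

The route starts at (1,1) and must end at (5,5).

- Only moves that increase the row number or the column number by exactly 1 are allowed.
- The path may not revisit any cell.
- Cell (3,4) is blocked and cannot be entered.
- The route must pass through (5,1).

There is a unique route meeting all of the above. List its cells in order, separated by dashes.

Moves only go right or down, so the column and row indices never decrease.
Route from (1,1): down 4 to (5,1), right 4 to (5,5) — 8 moves in all.
Check: all required cells visited.

(1,1) - (2,1) - (3,1) - (4,1) - (5,1) - (5,2) - (5,3) - (5,4) - (5,5)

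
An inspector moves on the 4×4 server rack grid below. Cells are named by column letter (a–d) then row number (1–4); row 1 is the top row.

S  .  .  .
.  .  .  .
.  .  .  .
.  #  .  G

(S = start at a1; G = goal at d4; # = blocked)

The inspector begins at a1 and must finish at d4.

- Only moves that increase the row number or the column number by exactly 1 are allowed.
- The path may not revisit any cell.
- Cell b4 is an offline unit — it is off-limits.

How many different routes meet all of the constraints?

A right/down-only route from a1 to d4 makes exactly 3 down-moves and 3 right-moves in some order.
With no other constraints that would be C(6,3) = 20 routes.
Subtract routes through each blocked cell (inclusion–exclusion for overlaps): − through b4: 4 → 16.
That gives 16 routes.

16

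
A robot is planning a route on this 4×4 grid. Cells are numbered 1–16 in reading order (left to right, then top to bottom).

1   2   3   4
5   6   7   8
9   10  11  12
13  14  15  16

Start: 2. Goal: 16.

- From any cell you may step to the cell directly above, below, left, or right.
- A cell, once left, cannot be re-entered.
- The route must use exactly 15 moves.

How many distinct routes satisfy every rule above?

Need simple routes of exactly 15 moves from 2 to 16 (Manhattan distance 5, so 5 moves are spent on a detour and 5 undoing it).
Enumerating: 2 1 5 9 13 14 10 6 7 3 4 8 12 11 15 16 | 2 1 5 9 13 14 15 11 10 6 7 3 4 8 12 16 | 2 1 5 6 10 9 13 14 15 11 7 3 4 8 12 16 | 2 1 5 6 7 3 4 8 12 11 10 9 13 14 15 16.
That gives 4 routes.

4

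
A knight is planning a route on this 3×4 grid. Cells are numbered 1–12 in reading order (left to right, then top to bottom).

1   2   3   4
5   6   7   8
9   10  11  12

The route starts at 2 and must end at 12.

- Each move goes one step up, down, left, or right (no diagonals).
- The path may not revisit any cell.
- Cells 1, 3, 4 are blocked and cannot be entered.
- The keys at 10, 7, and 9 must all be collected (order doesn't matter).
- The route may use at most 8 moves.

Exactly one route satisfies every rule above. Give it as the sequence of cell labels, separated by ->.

The budget equals the shortest possible length, so every move has to be on a shortest route through the required cells.
Route from 2: down 1 to 6, left 1 to 5, down 1 to 9, right 2 to 11, up 1 to 7, right 1 to 8, down 1 to 12 — 8 moves in all.
Check: all required cells visited; 8 ≤ 8 moves.

2 -> 6 -> 5 -> 9 -> 10 -> 11 -> 7 -> 8 -> 12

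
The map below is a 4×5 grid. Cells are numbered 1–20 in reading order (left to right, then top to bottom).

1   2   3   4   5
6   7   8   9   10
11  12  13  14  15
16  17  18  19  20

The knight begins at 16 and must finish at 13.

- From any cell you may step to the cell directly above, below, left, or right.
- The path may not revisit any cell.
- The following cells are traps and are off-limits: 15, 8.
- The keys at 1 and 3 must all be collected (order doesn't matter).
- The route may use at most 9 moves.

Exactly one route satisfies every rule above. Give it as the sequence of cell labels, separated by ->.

Any route must reach 1 and 3 and still end at 13 within 9 moves, so the order of the required stops is forced.
Route from 16: up 3 to 1, right 3 to 4, down 2 to 14, left 1 to 13 — 9 moves in all.
Check: all required cells visited; 9 ≤ 9 moves.

16 -> 11 -> 6 -> 1 -> 2 -> 3 -> 4 -> 9 -> 14 -> 13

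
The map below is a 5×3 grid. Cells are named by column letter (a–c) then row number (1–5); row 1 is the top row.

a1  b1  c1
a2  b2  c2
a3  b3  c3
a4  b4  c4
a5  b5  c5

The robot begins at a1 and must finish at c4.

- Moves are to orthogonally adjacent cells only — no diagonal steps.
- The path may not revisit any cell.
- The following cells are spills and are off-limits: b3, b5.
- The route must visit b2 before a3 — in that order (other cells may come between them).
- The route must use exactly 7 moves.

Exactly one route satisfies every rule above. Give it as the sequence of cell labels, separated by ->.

The waypoints must appear in the order b2, a3, with no cell reused.
Route from a1: right 1 to b1, down 1 to b2, left 1 to a2, down 2 to a4, right 2 to c4 — 7 moves in all.
Check: order respected (b2 at step 2, a3 at step 4); 7 moves as required.

a1 -> b1 -> b2 -> a2 -> a3 -> a4 -> b4 -> c4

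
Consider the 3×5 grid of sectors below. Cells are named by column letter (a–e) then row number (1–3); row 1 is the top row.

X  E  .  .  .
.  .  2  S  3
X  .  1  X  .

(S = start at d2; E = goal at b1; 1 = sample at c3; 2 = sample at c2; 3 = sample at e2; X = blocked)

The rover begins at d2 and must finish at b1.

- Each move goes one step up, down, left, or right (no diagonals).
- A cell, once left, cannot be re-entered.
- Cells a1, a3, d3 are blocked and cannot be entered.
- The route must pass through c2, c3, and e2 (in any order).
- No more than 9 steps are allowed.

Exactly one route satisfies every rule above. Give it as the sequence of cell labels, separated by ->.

Any route must reach c2, c3, and e2 and still end at b1 within 9 moves, so the order of the required stops is forced.
Route from d2: right 1 to e2, up 1 to e1, left 2 to c1, down 2 to c3, left 1 to b3, up 2 to b1 — 9 moves in all.
Check: all required cells visited; 9 ≤ 9 moves.

d2 -> e2 -> e1 -> d1 -> c1 -> c2 -> c3 -> b3 -> b2 -> b1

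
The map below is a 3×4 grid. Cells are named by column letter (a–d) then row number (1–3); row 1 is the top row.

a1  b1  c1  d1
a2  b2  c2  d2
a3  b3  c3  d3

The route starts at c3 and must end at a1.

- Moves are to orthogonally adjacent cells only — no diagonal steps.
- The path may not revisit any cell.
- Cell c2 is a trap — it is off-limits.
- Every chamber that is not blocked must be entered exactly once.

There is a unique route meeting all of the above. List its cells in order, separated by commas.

Need to visit all 11 open cells exactly once, starting at c3 and ending at a1.
Cell d2 has only two open neighbours (d1 and d3), so the path must pass straight through it: one of those is the cell it's entered from and the other is where it exits.
Route from c3: right to d3, 2× up (reaching d1), 2× left (reaching b1), 2× down (reaching b3), left to a3, 2× up (reaching a1) — 10 moves in all.
Check: all 11 open cells covered.

c3, d3, d2, d1, c1, b1, b2, b3, a3, a2, a1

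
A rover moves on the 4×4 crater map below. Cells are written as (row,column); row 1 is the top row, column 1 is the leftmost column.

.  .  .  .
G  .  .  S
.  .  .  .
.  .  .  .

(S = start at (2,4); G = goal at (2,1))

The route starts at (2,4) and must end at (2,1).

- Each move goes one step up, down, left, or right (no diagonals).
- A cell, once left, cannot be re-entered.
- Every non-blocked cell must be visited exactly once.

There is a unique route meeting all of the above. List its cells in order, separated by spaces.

(2,4) (1,4) (1,3) (2,3) (3,3) (3,4) (4,4) (4,3) (4,2) (4,1) (3,1) (3,2) (2,2) (1,2) (1,1) (2,1)

Need to visit all 16 open cells exactly once, starting at (2,4) and ending at (2,1).
Cell (1,4) has only two open neighbours ((2,4) and (1,3)), so the path must pass straight through it: one of those is the cell it's entered from and the other is where it exits.
Route from (2,4): up 1 to (1,4), left 1 to (1,3), down 2 to (3,3), right 1 to (3,4), down 1 to (4,4), left 3 to (4,1), up 1 to (3,1), right 1 to (3,2), up 2 to (1,2), left 1 to (1,1), down 1 to (2,1) — 15 moves in all.
Check: all 16 open cells covered.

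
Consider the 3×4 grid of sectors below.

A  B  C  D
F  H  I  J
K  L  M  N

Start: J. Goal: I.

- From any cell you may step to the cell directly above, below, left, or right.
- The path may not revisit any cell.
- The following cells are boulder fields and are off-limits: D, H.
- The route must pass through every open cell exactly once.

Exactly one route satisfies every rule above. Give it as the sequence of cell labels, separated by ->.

J -> N -> M -> L -> K -> F -> A -> B -> C -> I

Need to visit all 10 open cells exactly once, starting at J and ending at I.
Cell L has only two open neighbours (K and M), so the path must pass straight through it: one of those is the cell it's entered from and the other is where it exits.
Route from J: down 1 to N, left 3 to K, up 2 to A, right 2 to C, down 1 to I — 9 moves in all.
Check: all 10 open cells covered.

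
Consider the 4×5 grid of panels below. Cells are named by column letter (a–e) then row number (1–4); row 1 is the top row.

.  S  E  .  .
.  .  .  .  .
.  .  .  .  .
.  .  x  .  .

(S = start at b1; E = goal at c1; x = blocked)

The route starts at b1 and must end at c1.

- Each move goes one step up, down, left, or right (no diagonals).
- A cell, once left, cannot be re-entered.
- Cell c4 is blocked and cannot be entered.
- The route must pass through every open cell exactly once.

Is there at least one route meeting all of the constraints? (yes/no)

Colour the cells like a checkerboard: each orthogonal step flips colour, so a Hamiltonian route alternates colours. Here there are 10 cells of one colour and 9 of the other, with start on the opposite colour to the goal — the counts and endpoints can't be arranged into an alternating sequence of length 19, so no Hamiltonian route exists.

no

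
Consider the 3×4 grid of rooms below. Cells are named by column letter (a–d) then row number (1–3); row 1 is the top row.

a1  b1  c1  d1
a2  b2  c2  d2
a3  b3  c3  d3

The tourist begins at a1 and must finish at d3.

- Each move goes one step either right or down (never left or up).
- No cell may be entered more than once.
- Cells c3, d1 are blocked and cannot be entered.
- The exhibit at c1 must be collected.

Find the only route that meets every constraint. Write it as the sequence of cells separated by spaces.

a1 b1 c1 c2 d2 d3

Moves only go right or down, so the column and row indices never decrease.
Route from a1: right 2 to c1, down 1 to c2, right 1 to d2, down 1 to d3 — 5 moves in all.
Check: all required cells visited.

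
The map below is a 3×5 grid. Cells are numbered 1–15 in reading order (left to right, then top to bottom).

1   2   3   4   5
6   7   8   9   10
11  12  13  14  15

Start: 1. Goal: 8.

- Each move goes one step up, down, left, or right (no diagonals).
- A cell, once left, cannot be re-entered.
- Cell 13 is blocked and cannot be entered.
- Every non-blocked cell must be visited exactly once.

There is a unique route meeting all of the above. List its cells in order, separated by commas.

Need to visit all 14 open cells exactly once, starting at 1 and ending at 8.
Cell 14 has only two open neighbours (9 and 15), so the path must pass straight through it: one of those is the cell it's entered from and the other is where it exits.
Route from 1: 2× down (reaching 11), right to 12, 2× up (reaching 2), 3× right (reaching 5), 2× down (reaching 15), left to 14, up to 9, left to 8 — 13 moves in all.
Check: all 14 open cells covered.

1, 6, 11, 12, 7, 2, 3, 4, 5, 10, 15, 14, 9, 8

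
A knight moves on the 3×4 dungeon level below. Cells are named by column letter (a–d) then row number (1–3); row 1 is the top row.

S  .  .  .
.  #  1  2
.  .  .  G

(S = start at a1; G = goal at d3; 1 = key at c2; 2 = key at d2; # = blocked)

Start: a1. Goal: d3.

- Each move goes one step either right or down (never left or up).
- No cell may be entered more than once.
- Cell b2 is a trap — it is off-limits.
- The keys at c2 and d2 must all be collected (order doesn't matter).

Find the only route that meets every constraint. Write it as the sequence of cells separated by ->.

Moves only go right or down, so the column and row indices never decrease.
Route from a1: 2× right (reaching c1), down to c2, right to d2, down to d3 — 5 moves in all.
Check: all required cells visited.

a1 -> b1 -> c1 -> c2 -> d2 -> d3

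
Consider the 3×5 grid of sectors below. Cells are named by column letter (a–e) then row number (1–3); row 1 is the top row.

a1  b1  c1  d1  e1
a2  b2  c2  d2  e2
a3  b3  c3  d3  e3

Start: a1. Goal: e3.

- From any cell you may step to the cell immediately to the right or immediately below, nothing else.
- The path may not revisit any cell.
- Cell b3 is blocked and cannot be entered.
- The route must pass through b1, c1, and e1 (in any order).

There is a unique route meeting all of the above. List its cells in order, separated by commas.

a1, b1, c1, d1, e1, e2, e3

Moves only go right or down, so the column and row indices never decrease.
Route from a1: 4× right (reaching e1), 2× down (reaching e3) — 6 moves in all.
Check: all required cells visited.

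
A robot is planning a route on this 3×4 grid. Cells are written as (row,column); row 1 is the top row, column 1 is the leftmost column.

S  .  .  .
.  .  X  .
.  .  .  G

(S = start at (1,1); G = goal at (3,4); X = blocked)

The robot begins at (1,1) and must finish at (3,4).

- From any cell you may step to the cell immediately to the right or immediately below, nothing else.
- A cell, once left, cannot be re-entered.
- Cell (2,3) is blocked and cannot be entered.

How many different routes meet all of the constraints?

A right/down-only route from (1,1) to (3,4) makes exactly 2 down-moves and 3 right-moves in some order.
With no other constraints that would be C(5,2) = 10 routes.
Subtract routes through each blocked cell (inclusion–exclusion for overlaps): − through (2,3): 6 → 4.
That gives 4 routes.

4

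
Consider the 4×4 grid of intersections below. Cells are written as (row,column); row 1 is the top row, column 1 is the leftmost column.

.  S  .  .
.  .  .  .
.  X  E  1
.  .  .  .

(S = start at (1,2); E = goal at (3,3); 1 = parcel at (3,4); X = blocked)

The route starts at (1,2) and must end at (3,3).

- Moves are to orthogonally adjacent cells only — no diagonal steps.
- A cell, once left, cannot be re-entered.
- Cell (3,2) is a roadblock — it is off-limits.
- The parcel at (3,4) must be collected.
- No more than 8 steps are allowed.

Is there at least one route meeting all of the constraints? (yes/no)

One route that works: (1,2) → (2,2) → (2,3) → (2,4) → (3,4) → (3,3).

yes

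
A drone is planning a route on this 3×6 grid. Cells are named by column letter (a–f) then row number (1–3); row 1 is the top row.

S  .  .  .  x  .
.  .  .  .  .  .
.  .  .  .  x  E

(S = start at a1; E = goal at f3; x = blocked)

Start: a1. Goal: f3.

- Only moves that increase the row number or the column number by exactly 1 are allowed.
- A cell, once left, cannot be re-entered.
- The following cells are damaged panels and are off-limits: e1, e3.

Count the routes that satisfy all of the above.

4

A right/down-only route from a1 to f3 makes exactly 2 down-moves and 5 right-moves in some order.
With no other constraints that would be C(7,2) = 21 routes.
Subtract routes through each blocked cell (inclusion–exclusion for overlaps): − through e1: 3 − through e3: 15 + through e1&e3: 1 → 4.
That gives 4 routes.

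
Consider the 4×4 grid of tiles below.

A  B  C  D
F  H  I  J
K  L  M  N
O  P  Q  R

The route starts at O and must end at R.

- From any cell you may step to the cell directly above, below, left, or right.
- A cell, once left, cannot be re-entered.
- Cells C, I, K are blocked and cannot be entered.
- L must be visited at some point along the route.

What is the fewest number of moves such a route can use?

5

Any route passes through L somewhere between O and R. Summing Manhattan distances along the two legs (O → L → R) gives a lower bound of 2 + 3 = 5 moves.
A route of 5 moves achieves this: O → P → L → M → Q → R.
Since 5 matches the lower bound, it is optimal.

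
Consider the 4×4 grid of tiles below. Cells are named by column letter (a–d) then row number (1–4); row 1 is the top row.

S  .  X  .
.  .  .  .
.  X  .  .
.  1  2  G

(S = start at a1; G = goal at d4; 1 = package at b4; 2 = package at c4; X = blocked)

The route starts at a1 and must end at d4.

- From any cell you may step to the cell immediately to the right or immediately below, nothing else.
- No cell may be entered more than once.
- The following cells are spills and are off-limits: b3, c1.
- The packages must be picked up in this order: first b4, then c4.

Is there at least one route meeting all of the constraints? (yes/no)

One route that works: a1 → a2 → a3 → a4 → b4 → c4 → d4.

yes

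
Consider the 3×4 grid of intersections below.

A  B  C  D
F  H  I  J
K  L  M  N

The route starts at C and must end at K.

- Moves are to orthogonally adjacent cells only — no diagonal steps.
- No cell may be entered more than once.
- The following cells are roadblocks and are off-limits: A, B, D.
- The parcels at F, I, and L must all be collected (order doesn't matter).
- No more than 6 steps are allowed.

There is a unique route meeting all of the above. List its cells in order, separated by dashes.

C - I - M - L - H - F - K

The 6-move cap with required stops at F, I, L leaves no slack for detours.
Route from C: down 2 to M, left 1 to L, up 1 to H, left 1 to F, down 1 to K — 6 moves in all.
Check: all required cells visited; 6 ≤ 6 moves.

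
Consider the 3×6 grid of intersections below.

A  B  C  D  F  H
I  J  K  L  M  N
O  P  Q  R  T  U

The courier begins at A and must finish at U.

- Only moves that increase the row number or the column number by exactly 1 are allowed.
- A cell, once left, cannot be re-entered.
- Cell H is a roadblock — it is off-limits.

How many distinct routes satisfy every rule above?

20

A right/down-only route from A to U makes exactly 2 down-moves and 5 right-moves in some order.
With no other constraints that would be C(7,2) = 21 routes.
Subtract routes through each blocked cell (inclusion–exclusion for overlaps): − through H: 1 → 20.
That gives 20 routes.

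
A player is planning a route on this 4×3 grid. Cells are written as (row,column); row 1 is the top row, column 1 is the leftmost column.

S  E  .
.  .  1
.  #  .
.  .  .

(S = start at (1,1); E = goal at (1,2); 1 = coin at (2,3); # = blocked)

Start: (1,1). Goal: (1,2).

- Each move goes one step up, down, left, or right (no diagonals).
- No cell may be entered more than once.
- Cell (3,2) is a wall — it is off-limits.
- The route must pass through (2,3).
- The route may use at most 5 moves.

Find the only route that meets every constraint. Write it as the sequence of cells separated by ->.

(1,1) -> (2,1) -> (2,2) -> (2,3) -> (1,3) -> (1,2)

The budget equals the shortest possible length, so every move has to be on a shortest route through the required cells.
Route from (1,1): down 1 to (2,1), right 2 to (2,3), up 1 to (1,3), left 1 to (1,2) — 5 moves in all.
Check: all required cells visited; 5 ≤ 5 moves.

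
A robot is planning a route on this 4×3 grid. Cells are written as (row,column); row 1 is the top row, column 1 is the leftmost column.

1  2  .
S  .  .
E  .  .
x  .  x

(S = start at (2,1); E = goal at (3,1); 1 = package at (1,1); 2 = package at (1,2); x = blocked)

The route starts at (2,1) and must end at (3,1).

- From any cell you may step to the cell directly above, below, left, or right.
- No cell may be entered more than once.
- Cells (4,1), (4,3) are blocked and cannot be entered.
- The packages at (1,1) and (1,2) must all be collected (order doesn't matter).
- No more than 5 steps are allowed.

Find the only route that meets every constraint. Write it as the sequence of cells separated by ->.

(2,1) -> (1,1) -> (1,2) -> (2,2) -> (3,2) -> (3,1)

The 5-move cap with required stops at (1,1), (1,2) leaves no slack for detours.
Route from (2,1): up 1 to (1,1), right 1 to (1,2), down 2 to (3,2), left 1 to (3,1) — 5 moves in all.
Check: all required cells visited; 5 ≤ 5 moves.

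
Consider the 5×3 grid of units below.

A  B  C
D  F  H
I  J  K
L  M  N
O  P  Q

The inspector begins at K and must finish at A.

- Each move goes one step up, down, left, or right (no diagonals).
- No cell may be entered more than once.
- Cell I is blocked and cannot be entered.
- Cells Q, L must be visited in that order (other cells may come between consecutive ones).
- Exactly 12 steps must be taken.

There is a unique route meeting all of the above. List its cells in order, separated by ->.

K -> N -> Q -> P -> O -> L -> M -> J -> F -> H -> C -> B -> A

The waypoints must appear in the order Q, L, with no cell reused.
Route from K: 2× down (reaching Q), 2× left (reaching O), up to L, right to M, 2× up (reaching F), right to H, up to C, 2× left (reaching A) — 12 moves in all.
Check: order respected (Q at step 2, L at step 5); 12 moves as required.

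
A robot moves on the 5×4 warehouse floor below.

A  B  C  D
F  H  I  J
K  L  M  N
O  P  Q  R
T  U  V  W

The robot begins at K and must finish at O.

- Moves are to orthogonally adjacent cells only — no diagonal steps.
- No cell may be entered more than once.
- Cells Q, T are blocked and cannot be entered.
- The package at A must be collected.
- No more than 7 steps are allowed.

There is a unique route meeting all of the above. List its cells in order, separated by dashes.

The 7-move cap with required stops at A leaves no slack for detours.
Route from K: 2× up (reaching A), right to B, 3× down (reaching P), left to O — 7 moves in all.
Check: all required cells visited; 7 ≤ 7 moves.

K - F - A - B - H - L - P - O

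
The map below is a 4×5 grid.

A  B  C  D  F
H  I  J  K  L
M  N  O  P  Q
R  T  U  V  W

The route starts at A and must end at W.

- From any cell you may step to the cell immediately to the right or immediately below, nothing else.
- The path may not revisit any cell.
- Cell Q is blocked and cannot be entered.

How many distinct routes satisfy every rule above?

A right/down-only route from A to W makes exactly 3 down-moves and 4 right-moves in some order.
With no other constraints that would be C(7,3) = 35 routes.
Subtract routes through each blocked cell (inclusion–exclusion for overlaps): − through Q: 15 → 20.
That gives 20 routes.

20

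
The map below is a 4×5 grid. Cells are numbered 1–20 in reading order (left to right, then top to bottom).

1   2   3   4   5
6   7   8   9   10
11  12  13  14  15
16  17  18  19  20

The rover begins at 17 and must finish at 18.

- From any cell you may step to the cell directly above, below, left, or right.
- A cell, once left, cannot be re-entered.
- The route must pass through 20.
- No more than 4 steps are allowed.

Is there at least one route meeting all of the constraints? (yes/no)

no

Even ignoring the no-revisit rule, getting from 17 to 18 via 20 needs at least 3 + 2 = 5 moves (Manhattan distance per leg), which exceeds the 4-move limit.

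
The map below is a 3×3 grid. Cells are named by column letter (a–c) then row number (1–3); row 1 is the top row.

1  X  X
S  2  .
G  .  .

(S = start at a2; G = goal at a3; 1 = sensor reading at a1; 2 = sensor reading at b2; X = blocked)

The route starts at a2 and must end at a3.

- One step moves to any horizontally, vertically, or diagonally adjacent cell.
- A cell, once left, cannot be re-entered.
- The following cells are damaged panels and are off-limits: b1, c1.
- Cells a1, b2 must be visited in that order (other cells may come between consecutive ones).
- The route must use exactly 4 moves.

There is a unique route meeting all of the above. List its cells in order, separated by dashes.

a2 - a1 - b2 - b3 - a3

The waypoints must appear in the order a1, b2, with no cell reused.
Route from a2: up to a1, down-right to b2, down to b3, left to a3 — 4 moves in all.
Check: order respected (1 at step 1, 2 at step 2); 4 moves as required.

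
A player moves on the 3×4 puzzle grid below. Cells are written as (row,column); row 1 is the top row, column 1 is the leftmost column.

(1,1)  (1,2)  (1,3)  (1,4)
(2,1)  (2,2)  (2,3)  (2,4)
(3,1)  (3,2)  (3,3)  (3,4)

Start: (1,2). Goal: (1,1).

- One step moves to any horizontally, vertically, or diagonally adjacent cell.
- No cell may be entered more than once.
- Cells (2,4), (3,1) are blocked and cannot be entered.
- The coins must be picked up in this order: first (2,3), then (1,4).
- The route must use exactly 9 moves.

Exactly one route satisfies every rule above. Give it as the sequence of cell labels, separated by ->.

(1,2) -> (2,1) -> (3,2) -> (3,3) -> (3,4) -> (2,3) -> (1,4) -> (1,3) -> (2,2) -> (1,1)

The waypoints must appear in the order (2,3), (1,4), with no cell reused.
Route from (1,2): down-left to (2,1), down-right to (3,2), 2× right (reaching (3,4)), up-left to (2,3), up-right to (1,4), left to (1,3), down-left to (2,2), up-left to (1,1) — 9 moves in all.
Check: order respected ((2,3) at step 5, (1,4) at step 6); 9 moves as required.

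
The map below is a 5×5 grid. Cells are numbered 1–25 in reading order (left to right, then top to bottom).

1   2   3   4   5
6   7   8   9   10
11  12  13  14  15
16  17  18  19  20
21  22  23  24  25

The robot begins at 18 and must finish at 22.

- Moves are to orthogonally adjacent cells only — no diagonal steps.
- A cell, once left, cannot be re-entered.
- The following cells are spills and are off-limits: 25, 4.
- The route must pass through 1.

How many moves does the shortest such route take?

10

Any route passes through 1 somewhere between 18 and 22. Summing Manhattan distances along the two legs (18 → 1 → 22) gives a lower bound of 5 + 5 = 10 moves.
A route of 10 moves achieves this: 18 → 13 → 8 → 3 → 2 → 1 → 6 → 11 → 16 → 21 → 22.
Since 10 matches the lower bound, it is optimal.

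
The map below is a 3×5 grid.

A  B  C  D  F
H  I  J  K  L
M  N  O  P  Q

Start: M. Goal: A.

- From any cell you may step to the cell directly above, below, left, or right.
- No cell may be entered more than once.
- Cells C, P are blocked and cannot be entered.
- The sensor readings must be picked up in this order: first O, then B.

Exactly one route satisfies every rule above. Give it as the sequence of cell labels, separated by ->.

M -> N -> O -> J -> I -> B -> A

The waypoints must appear in the order O, B, with no cell reused.
Route from M: 2× right (reaching O), up to J, left to I, up to B, left to A — 6 moves in all.
Check: order respected (O at step 2, B at step 5).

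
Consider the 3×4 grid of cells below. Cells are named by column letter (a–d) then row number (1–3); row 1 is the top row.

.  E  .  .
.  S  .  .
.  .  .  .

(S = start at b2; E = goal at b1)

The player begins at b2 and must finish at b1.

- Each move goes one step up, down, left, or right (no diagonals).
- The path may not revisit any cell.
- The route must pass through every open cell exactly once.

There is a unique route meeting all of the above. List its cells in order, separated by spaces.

b2 c2 c1 d1 d2 d3 c3 b3 a3 a2 a1 b1

Need to visit all 12 open cells exactly once, starting at b2 and ending at b1.
Cell d1 has only two open neighbours (d2 and c1), so the path must pass straight through it: one of those is the cell it's entered from and the other is where it exits.
Route from b2: right 1 to c2, up 1 to c1, right 1 to d1, down 2 to d3, left 3 to a3, up 2 to a1, right 1 to b1 — 11 moves in all.
Check: all 12 open cells covered.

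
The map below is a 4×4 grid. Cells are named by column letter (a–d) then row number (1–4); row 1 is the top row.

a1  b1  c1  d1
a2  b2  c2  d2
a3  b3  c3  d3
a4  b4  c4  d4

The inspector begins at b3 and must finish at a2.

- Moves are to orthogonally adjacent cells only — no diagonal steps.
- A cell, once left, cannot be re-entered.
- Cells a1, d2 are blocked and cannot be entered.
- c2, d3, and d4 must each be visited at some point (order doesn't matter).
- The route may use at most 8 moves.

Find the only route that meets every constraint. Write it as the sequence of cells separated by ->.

Any route must reach c2, d3, and d4 and still end at a2 within 8 moves, so the order of the required stops is forced.
Route from b3: down 1 to b4, right 2 to d4, up 1 to d3, left 1 to c3, up 1 to c2, left 2 to a2 — 8 moves in all.
Check: all required cells visited; 8 ≤ 8 moves.

b3 -> b4 -> c4 -> d4 -> d3 -> c3 -> c2 -> b2 -> a2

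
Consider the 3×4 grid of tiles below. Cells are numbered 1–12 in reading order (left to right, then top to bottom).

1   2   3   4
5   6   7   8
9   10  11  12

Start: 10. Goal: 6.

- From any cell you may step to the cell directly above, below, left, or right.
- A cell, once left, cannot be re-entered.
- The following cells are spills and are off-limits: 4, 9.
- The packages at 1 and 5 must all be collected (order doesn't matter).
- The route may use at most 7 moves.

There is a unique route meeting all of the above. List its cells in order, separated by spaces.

10 11 7 3 2 1 5 6

The budget equals the shortest possible length, so every move has to be on a shortest route through the required cells.
Route from 10: right 1 to 11, up 2 to 3, left 2 to 1, down 1 to 5, right 1 to 6 — 7 moves in all.
Check: all required cells visited; 7 ≤ 7 moves.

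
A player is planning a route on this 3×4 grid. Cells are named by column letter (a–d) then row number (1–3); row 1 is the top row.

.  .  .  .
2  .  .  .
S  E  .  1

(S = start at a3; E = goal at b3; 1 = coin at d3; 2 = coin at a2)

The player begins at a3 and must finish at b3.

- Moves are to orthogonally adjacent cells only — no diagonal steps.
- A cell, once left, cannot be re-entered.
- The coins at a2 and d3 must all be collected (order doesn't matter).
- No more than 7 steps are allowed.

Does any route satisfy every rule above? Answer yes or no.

yes

One route that works: a3 → a2 → b2 → c2 → d2 → d3 → c3 → b3.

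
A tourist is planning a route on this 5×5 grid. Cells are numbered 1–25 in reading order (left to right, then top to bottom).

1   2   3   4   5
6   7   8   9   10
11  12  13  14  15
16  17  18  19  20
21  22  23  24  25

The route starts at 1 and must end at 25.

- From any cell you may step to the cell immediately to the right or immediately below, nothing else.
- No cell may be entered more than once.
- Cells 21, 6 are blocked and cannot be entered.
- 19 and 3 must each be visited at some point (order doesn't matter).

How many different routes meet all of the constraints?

8

A right/down-only route from 1 to 25 makes exactly 4 down-moves and 4 right-moves in some order.
With no other constraints that would be C(8,4) = 70 routes.
A monotone route can only reach the required cells in the order 3, 19, so split there and multiply the segment counts (each segment already excludes blocked cells): 1→3: 1; 3→19: 4; 19→25: 2; product = 8.
That gives 8 routes.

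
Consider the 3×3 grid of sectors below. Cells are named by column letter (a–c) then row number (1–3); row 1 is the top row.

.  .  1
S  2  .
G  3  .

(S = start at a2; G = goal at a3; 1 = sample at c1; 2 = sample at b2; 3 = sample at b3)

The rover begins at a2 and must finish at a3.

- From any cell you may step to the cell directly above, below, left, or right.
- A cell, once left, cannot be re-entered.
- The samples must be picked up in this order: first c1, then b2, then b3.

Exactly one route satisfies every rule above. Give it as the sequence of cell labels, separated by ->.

The waypoints must appear in the order c1, b2, b3, with no cell reused.
Route from a2: up to a1, 2× right (reaching c1), down to c2, left to b2, down to b3, left to a3 — 7 moves in all.
Check: order respected (1 at step 3, 2 at step 5, 3 at step 6).

a2 -> a1 -> b1 -> c1 -> c2 -> b2 -> b3 -> a3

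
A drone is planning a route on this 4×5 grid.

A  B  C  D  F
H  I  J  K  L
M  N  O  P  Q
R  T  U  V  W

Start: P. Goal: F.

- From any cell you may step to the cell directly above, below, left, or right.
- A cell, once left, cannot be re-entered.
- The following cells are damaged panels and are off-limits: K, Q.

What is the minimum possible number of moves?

5

The Manhattan distance from P to F is |3−1| + |4−5| = 3, so at least 3 moves are needed.
That bound ignores the blocked cells. Measuring each leg by the fewest moves that actually steer around them (P→F: 5) raises the lower bound to 5.
A route of 5 moves exists: P → O → J → C → D → F.
Since 5 matches that lower bound, it is optimal.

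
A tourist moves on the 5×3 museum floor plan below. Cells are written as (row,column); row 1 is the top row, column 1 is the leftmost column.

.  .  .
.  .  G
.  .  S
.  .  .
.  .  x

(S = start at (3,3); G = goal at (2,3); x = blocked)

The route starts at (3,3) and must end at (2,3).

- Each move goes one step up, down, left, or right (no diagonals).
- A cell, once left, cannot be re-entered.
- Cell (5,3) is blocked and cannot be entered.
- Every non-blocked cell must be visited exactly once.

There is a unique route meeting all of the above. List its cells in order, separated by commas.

Need to visit all 14 open cells exactly once, starting at (3,3) and ending at (2,3).
Cell (1,3) has only two open neighbours ((2,3) and (1,2)), so the path must pass straight through it: one of those is the cell it's entered from and the other is where it exits.
Route from (3,3): down to (4,3), left to (4,2), down to (5,2), left to (5,1), 2× up (reaching (3,1)), right to (3,2), up to (2,2), left to (2,1), up to (1,1), 2× right (reaching (1,3)), down to (2,3) — 13 moves in all.
Check: all 14 open cells covered.

(3,3), (4,3), (4,2), (5,2), (5,1), (4,1), (3,1), (3,2), (2,2), (2,1), (1,1), (1,2), (1,3), (2,3)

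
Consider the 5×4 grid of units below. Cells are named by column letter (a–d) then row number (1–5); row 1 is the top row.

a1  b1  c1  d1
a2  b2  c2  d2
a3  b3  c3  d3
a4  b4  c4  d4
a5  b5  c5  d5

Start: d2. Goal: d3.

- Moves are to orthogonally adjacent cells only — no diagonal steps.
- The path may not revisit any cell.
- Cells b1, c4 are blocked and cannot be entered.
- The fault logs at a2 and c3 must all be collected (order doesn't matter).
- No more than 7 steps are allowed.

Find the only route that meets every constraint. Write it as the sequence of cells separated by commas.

The 7-move cap with required stops at a2, c3 leaves no slack for detours.
Route from d2: 3× left (reaching a2), down to a3, 3× right (reaching d3) — 7 moves in all.
Check: all required cells visited; 7 ≤ 7 moves.

d2, c2, b2, a2, a3, b3, c3, d3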